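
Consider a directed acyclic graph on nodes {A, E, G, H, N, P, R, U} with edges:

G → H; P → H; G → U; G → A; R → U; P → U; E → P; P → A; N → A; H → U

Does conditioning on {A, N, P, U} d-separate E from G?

Yes

There are 5 undirected paths between E and G; checking each against the conditioning set {A, N, P, U}:
  1. E → P → A ← G — P:chain[blocks]; A:collider[open] ⇒ blocked
  2. E → P → H ← G — P:chain[blocks]; H:collider[open] ⇒ blocked
  3. E → P → H → U ← G — P:chain[blocks]; H:chain[open]; U:collider[open] ⇒ blocked
  4. E → P → U ← H ← G — P:chain[blocks]; U:collider[open]; H:chain[open] ⇒ blocked
  5. E → P → U ← G — P:chain[blocks]; U:collider[open] ⇒ blocked
All paths are blocked; E ⊥ G | {A, N, P, U} holds.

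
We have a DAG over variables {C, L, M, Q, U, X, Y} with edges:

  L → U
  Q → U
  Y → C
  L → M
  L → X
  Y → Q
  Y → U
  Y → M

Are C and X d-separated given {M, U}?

No

3 paths connect C and X; each must be blocked for d-separation to hold:
Path 1: C ← Y → M ← L → X
  Y is a fork and Y is not conditioned on; M is a collider and M is conditioned on, which opens it; L is a fork and L is not conditioned on — no node blocks this path, so it is active.
Path 2: C ← Y → Q → U ← L → X
  Y is a fork and Y is not conditioned on; Q is a chain and Q is not conditioned on; U is a collider and U is conditioned on, which opens it; L is a fork and L is not conditioned on — no node blocks this path, so it is active.
Path 3: C ← Y → U ← L → X
  Y is a fork and Y is not conditioned on; U is a collider and U is conditioned on, which opens it; L is a fork and L is not conditioned on — no node blocks this path, so it is active.
Since the path C ← Y → M ← L → X is active, C and X are not d-separated given {M, U}.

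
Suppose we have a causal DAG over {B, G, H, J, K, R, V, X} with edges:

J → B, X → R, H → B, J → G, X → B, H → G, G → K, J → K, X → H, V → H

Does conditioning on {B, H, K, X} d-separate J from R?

There are 6 undirected paths between J and R; checking each against the conditioning set {B, H, K, X}:
  1. J → K ← G ← H ← X → R — K:collider[open]; G:chain[open]; H:chain[blocks]; X:fork[blocks] ⇒ blocked
  2. J → K ← G ← H → B ← X → R — K:collider[open]; G:chain[open]; H:fork[blocks]; B:collider[open]; X:fork[blocks] ⇒ blocked
  3. J → B ← X → R — B:collider[open]; X:fork[blocks] ⇒ blocked
  4. J → B ← H ← X → R — B:collider[open]; H:chain[blocks]; X:fork[blocks] ⇒ blocked
  5. J → G ← H ← X → R — G:collider[open]; H:chain[blocks]; X:fork[blocks] ⇒ blocked
  6. J → G ← H → B ← X → R — G:collider[open]; H:fork[blocks]; B:collider[open]; X:fork[blocks] ⇒ blocked
Since every path is blocked, d-separation holds.

Yes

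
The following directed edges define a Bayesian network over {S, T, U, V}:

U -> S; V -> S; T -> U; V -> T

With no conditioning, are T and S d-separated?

No

Enumerating the 2 paths from T to S and testing each for blocking by ∅:
Path 1: T ← V → S
  V is a fork and V is not conditioned on — no node blocks this path, so it is active.
Path 2: T → U → S
  U is a chain and U is not conditioned on — no node blocks this path, so it is active.
Since the path T ← V → S is active, T and S are not d-separated given ∅.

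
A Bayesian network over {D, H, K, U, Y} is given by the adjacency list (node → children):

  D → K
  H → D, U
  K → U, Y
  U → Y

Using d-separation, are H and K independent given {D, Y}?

There are 3 undirected paths between H and K; checking each against the conditioning set {D, Y}:
  1. H → U ← K — U:collider[open] ⇒ active
  2. H → U → Y ← K — U:chain[open]; Y:collider[open] ⇒ active
  3. H → D → K — D:chain[blocks] ⇒ blocked
Because an active path exists, H and K are not d-separated.

No — H and K are not d-separated given {D, Y}.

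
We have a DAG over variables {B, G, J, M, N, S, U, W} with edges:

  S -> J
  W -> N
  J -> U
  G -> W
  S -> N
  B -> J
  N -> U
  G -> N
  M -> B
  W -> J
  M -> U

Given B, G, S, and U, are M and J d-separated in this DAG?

No

Enumerating the 5 paths from M to J and testing each for blocking by {B, G, S, U}:
Path 1: M → B → J
  B is a chain here and B is conditioned on, so the path is blocked at B.
Path 2: M → U ← N ← W → J
  U is a collider and U is conditioned on, which opens it; N is a chain and N is not conditioned on; W is a fork and W is not conditioned on — no node blocks this path, so it is active.
Path 3: M → U ← N ← G → W → J
  G is a fork here and G is conditioned on, so the path is blocked at G.
Path 4: M → U ← N ← S → J
  S is a fork here and S is conditioned on, so the path is blocked at S.
Path 5: M → U ← J
  U is a collider and U is conditioned on, which opens it — no node blocks this path, so it is active.
Because an active path exists, M and J are not d-separated.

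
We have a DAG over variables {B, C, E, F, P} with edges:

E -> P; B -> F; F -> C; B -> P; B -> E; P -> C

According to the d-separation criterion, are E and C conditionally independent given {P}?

No

We examine all 4 paths between E and C:
Path 1: E ← B → F → C
  B is a fork and B is not conditioned on; F is a chain and F is not conditioned on — no node blocks this path, so it is active.
Path 2: E ← B → P → C
  P is a chain here and P is conditioned on, so the path is blocked at P.
Path 3: E → P → C
  P is a chain here and P is conditioned on, so the path is blocked at P.
Path 4: E → P ← B → F → C
  P is a collider and P is conditioned on, which opens it; B is a fork and B is not conditioned on; F is a chain and F is not conditioned on — no node blocks this path, so it is active.
At least one path is unblocked, so d-separation fails.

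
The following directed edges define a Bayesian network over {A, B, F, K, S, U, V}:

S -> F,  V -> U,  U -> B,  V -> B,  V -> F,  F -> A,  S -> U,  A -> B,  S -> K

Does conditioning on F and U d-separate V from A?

Yes — V and A are d-separated given {F, U}.

We examine all 6 paths between V and A:
Path 1: V → U ← S → F → A
  F is a chain here and F is conditioned on, so the path is blocked at F.
Path 2: V → U → B ← A
  U is a chain here and U is conditioned on, so the path is blocked at U.
Path 3: V → B ← A
  B is a collider here and neither B nor any of its descendants is conditioned on, so the collider stays closed — the path is blocked at B.
Path 4: V → B ← U ← S → F → A
  B is a collider here and neither B nor any of its descendants is conditioned on, so the collider stays closed — the path is blocked at B.
Path 5: V → F → A
  F is a chain here and F is conditioned on, so the path is blocked at F.
Path 6: V → F ← S → U → B ← A
  U is a chain here and U is conditioned on, so the path is blocked at U.
Since every path is blocked, d-separation holds.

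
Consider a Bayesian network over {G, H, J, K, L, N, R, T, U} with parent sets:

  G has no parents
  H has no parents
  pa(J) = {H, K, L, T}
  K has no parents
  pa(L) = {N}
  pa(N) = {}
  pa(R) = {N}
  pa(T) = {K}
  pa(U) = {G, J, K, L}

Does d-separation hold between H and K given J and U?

No

4 paths connect H and K; each must be blocked for d-separation to hold:
Path 1: H → J ← T ← K
  J is a collider and J is conditioned on, which opens it; T is a chain and T is not conditioned on — no node blocks this path, so it is active.
Path 2: H → J → U ← K
  J is a chain here and J is conditioned on, so the path is blocked at J.
Path 3: H → J ← K
  J is a collider and J is conditioned on, which opens it — no node blocks this path, so it is active.
Path 4: H → J ← L → U ← K
  J is a collider and J is conditioned on, which opens it; L is a fork and L is not conditioned on; U is a collider and U is conditioned on, which opens it — no node blocks this path, so it is active.
At least one path is unblocked, so d-separation fails.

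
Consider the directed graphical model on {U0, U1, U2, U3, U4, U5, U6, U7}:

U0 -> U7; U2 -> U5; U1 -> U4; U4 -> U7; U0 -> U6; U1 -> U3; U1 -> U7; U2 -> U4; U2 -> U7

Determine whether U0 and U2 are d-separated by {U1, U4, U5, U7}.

No — U0 and U2 are not d-separated given {U1, U4, U5, U7}.

We examine all 3 paths between U0 and U2:
  1. U0 → U7 ← U4 ← U2 — U7:collider[open]; U4:chain[blocks] ⇒ blocked
  2. U0 → U7 ← U1 → U4 ← U2 — U7:collider[open]; U1:fork[blocks]; U4:collider[open] ⇒ blocked
  3. U0 → U7 ← U2 — U7:collider[open] ⇒ active
At least one path is unblocked, so d-separation fails.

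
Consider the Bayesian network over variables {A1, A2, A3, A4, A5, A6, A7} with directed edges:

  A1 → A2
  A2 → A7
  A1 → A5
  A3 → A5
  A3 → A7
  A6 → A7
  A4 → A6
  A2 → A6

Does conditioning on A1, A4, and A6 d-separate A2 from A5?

We examine all 3 paths between A2 and A5:
Path 1: A2 ← A1 → A5
  A1 is a fork here and A1 is conditioned on, so the path is blocked at A1.
Path 2: A2 → A7 ← A3 → A5
  A7 is a collider here and neither A7 nor any of its descendants is conditioned on, so the collider stays closed — the path is blocked at A7.
Path 3: A2 → A6 → A7 ← A3 → A5
  A6 is a chain here and A6 is conditioned on, so the path is blocked at A6.
All paths are blocked; A2 ⊥ A5 | {A1, A4, A6} holds.

Yes — A2 and A5 are d-separated given {A1, A4, A6}.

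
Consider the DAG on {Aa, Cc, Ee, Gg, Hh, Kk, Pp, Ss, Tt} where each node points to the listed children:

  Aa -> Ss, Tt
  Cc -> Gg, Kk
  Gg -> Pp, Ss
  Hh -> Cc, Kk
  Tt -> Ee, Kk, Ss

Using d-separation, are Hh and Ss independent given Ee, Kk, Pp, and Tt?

There are 6 undirected paths between Hh and Ss; checking each against the conditioning set {Ee, Kk, Pp, Tt}:
Path 1: Hh → Cc → Gg → Ss
  Cc is a chain and Cc is not conditioned on; Gg is a chain and Gg is not conditioned on — no node blocks this path, so it is active.
Path 2: Hh → Cc → Kk ← Tt ← Aa → Ss
  Tt is a chain here and Tt is conditioned on, so the path is blocked at Tt.
Path 3: Hh → Cc → Kk ← Tt → Ss
  Tt is a fork here and Tt is conditioned on, so the path is blocked at Tt.
Path 4: Hh → Kk ← Cc → Gg → Ss
  Kk is a collider and Kk is conditioned on, which opens it; Cc is a fork and Cc is not conditioned on; Gg is a chain and Gg is not conditioned on — no node blocks this path, so it is active.
Path 5: Hh → Kk ← Tt ← Aa → Ss
  Tt is a chain here and Tt is conditioned on, so the path is blocked at Tt.
Path 6: Hh → Kk ← Tt → Ss
  Tt is a fork here and Tt is conditioned on, so the path is blocked at Tt.
Since the path Hh → Cc → Gg → Ss is active, Hh and Ss are not d-separated given {Ee, Kk, Pp, Tt}.

No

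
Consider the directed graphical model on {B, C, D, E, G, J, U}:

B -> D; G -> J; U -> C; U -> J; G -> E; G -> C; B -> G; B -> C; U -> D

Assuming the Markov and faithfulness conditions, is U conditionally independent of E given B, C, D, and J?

There are 5 undirected paths between U and E; checking each against the conditioning set {B, C, D, J}:
Path 1: U → D ← B → G → E
  B is a fork here and B is conditioned on, so the path is blocked at B.
Path 2: U → D ← B → C ← G → E
  B is a fork here and B is conditioned on, so the path is blocked at B.
Path 3: U → J ← G → E
  J is a collider and J is conditioned on, which opens it; G is a fork and G is not conditioned on — no node blocks this path, so it is active.
Path 4: U → C ← B → G → E
  B is a fork here and B is conditioned on, so the path is blocked at B.
Path 5: U → C ← G → E
  C is a collider and C is conditioned on, which opens it; G is a fork and G is not conditioned on — no node blocks this path, so it is active.
Because an active path exists, U and E are not d-separated.

No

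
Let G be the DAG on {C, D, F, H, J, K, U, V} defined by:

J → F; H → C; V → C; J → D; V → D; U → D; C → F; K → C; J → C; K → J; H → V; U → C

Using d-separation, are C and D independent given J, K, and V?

No

We examine all 6 paths between C and D:
  1. C ← U → D — U:fork[open] ⇒ active
  2. C ← V → D — V:fork[blocks] ⇒ blocked
  3. C ← H → V → D — H:fork[open]; V:chain[blocks] ⇒ blocked
  4. C → F ← J → D — F:collider[blocks]; J:fork[blocks] ⇒ blocked
  5. C ← K → J → D — K:fork[blocks]; J:chain[blocks] ⇒ blocked
  6. C ← J → D — J:fork[blocks] ⇒ blocked
Since the path C ← U → D is active, C and D are not d-separated given {J, K, V}.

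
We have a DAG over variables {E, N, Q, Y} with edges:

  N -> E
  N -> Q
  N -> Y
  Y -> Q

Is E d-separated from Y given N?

We examine all 2 paths between E and Y:
  1. E ← N → Y — N:fork[blocks] ⇒ blocked
  2. E ← N → Q ← Y — N:fork[blocks]; Q:collider[blocks] ⇒ blocked
Every path is blocked, so E and Y are d-separated given {N}.

Yes — E and Y are d-separated given {N}.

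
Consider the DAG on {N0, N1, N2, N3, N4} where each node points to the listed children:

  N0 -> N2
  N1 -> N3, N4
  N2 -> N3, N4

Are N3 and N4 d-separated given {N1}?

Enumerating the 2 paths from N3 to N4 and testing each for blocking by {N1}:
Path 1: N3 ← N2 → N4
  N2 is a fork and N2 is not conditioned on — no node blocks this path, so it is active.
Path 2: N3 ← N1 → N4
  N1 is a fork here and N1 is conditioned on, so the path is blocked at N1.
Because an active path exists, N3 and N4 are not d-separated.

No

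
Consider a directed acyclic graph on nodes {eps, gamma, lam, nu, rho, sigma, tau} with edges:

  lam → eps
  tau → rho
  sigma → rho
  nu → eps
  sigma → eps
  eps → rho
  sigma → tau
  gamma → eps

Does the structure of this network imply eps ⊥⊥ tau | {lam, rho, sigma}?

No

There are 4 undirected paths between eps and tau; checking each against the conditioning set {lam, rho, sigma}:
Path 1: eps → rho ← tau
  rho is a collider and rho is conditioned on, which opens it — no node blocks this path, so it is active.
Path 2: eps → rho ← sigma → tau
  sigma is a fork here and sigma is conditioned on, so the path is blocked at sigma.
Path 3: eps ← sigma → tau
  sigma is a fork here and sigma is conditioned on, so the path is blocked at sigma.
Path 4: eps ← sigma → rho ← tau
  sigma is a fork here and sigma is conditioned on, so the path is blocked at sigma.
At least one path is unblocked, so d-separation fails.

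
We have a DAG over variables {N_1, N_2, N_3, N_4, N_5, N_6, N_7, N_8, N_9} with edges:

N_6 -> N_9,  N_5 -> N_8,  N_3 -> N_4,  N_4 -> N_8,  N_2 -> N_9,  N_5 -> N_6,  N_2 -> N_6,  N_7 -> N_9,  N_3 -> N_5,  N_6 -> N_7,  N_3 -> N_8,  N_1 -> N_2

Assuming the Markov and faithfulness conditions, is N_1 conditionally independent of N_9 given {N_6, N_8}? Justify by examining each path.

No — N_1 and N_9 are not d-separated given {N_6, N_8}.

There are 3 undirected paths between N_1 and N_9; checking each against the conditioning set {N_6, N_8}:
Path 1: N_1 → N_2 → N_6 → N_9
  N_6 is a chain here and N_6 is conditioned on, so the path is blocked at N_6.
Path 2: N_1 → N_2 → N_6 → N_7 → N_9
  N_6 is a chain here and N_6 is conditioned on, so the path is blocked at N_6.
Path 3: N_1 → N_2 → N_9
  N_2 is a chain and N_2 is not conditioned on — no node blocks this path, so it is active.
Because an active path exists, N_1 and N_9 are not d-separated.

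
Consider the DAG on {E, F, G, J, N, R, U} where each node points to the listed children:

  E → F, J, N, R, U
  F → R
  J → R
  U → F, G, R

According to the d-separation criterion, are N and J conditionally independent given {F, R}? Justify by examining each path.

We examine all 6 paths between N and J:
Path 1: N ← E → J
  E is a fork and E is not conditioned on — no node blocks this path, so it is active.
Path 2: N ← E → F ← U → R ← J
  E is a fork and E is not conditioned on; F is a collider and F is conditioned on, which opens it; U is a fork and U is not conditioned on; R is a collider and R is conditioned on, which opens it — no node blocks this path, so it is active.
Path 3: N ← E → F → R ← J
  F is a chain here and F is conditioned on, so the path is blocked at F.
Path 4: N ← E → U → F → R ← J
  F is a chain here and F is conditioned on, so the path is blocked at F.
Path 5: N ← E → U → R ← J
  E is a fork and E is not conditioned on; U is a chain and U is not conditioned on; R is a collider and R is conditioned on, which opens it — no node blocks this path, so it is active.
Path 6: N ← E → R ← J
  E is a fork and E is not conditioned on; R is a collider and R is conditioned on, which opens it — no node blocks this path, so it is active.
At least one path is unblocked, so d-separation fails.

No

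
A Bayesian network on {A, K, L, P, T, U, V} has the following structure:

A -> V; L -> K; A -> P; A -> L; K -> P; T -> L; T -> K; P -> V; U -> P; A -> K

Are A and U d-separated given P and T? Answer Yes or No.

We examine all 5 paths between A and U:
Path 1: A → K → P ← U
  K is a chain and K is not conditioned on; P is a collider and P is conditioned on, which opens it — no node blocks this path, so it is active.
Path 2: A → V ← P ← U
  V is a collider here and neither V nor any of its descendants is conditioned on, so the collider stays closed — the path is blocked at V.
Path 3: A → L → K → P ← U
  L is a chain and L is not conditioned on; K is a chain and K is not conditioned on; P is a collider and P is conditioned on, which opens it — no node blocks this path, so it is active.
Path 4: A → L ← T → K → P ← U
  T is a fork here and T is conditioned on, so the path is blocked at T.
Path 5: A → P ← U
  P is a collider and P is conditioned on, which opens it — no node blocks this path, so it is active.
Since the path A → K → P ← U is active, A and U are not d-separated given {P, T}.

No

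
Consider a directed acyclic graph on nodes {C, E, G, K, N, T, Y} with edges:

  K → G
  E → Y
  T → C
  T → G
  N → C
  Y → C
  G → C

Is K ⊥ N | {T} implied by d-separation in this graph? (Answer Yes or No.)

Enumerating the 2 paths from K to N and testing each for blocking by {T}:
Path 1: K → G ← T → C ← N
  G is a collider here and neither G nor any of its descendants is conditioned on, so the collider stays closed — the path is blocked at G.
Path 2: K → G → C ← N
  C is a collider here and neither C nor any of its descendants is conditioned on, so the collider stays closed — the path is blocked at C.
Since every path is blocked, d-separation holds.

Yes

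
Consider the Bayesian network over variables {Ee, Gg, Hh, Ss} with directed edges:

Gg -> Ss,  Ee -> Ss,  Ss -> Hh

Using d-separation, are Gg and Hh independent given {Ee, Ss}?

Yes — Gg and Hh are d-separated given {Ee, Ss}.

Only one path connects Gg and Hh:
Path 1: Gg → Ss → Hh
  Ss is a chain here and Ss is conditioned on, so the path is blocked at Ss.
Every path is blocked, so Gg and Hh are d-separated given {Ee, Ss}.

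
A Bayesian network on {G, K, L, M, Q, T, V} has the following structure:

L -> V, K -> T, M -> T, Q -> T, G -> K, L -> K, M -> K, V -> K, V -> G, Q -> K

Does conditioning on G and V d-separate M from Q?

4 paths connect M and Q; each must be blocked for d-separation to hold:
Path 1: M → K ← Q
  K is a collider here and neither K nor any of its descendants is conditioned on, so the collider stays closed — the path is blocked at K.
Path 2: M → K → T ← Q
  T is a collider here and neither T nor any of its descendants is conditioned on, so the collider stays closed — the path is blocked at T.
Path 3: M → T ← K ← Q
  T is a collider here and neither T nor any of its descendants is conditioned on, so the collider stays closed — the path is blocked at T.
Path 4: M → T ← Q
  T is a collider here and neither T nor any of its descendants is conditioned on, so the collider stays closed — the path is blocked at T.
Since every path is blocked, d-separation holds.

Yes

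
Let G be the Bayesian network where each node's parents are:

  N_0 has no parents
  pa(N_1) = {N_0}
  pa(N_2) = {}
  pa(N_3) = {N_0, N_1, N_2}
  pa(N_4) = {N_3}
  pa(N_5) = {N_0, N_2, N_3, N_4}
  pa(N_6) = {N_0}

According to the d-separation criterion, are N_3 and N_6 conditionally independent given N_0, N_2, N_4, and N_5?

Enumerating the 5 paths from N_3 to N_6 and testing each for blocking by {N_0, N_2, N_4, N_5}:
  1. N_3 ← N_0 → N_6 — N_0:fork[blocks] ⇒ blocked
  2. N_3 → N_4 → N_5 ← N_0 → N_6 — N_4:chain[blocks]; N_5:collider[open]; N_0:fork[blocks] ⇒ blocked
  3. N_3 ← N_1 ← N_0 → N_6 — N_1:chain[open]; N_0:fork[blocks] ⇒ blocked
  4. N_3 ← N_2 → N_5 ← N_0 → N_6 — N_2:fork[blocks]; N_5:collider[open]; N_0:fork[blocks] ⇒ blocked
  5. N_3 → N_5 ← N_0 → N_6 — N_5:collider[open]; N_0:fork[blocks] ⇒ blocked
Since every path is blocked, d-separation holds.

Yes — N_3 and N_6 are d-separated given {N_0, N_2, N_4, N_5}.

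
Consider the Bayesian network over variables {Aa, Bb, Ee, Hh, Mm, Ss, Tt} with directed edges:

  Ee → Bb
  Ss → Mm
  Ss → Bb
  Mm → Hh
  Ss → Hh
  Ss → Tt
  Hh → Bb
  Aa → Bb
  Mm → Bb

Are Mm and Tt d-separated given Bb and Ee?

No

5 paths connect Mm and Tt; each must be blocked for d-separation to hold:
  1. Mm → Hh ← Ss → Tt — Hh:collider[open]; Ss:fork[open] ⇒ active
  2. Mm → Hh → Bb ← Ss → Tt — Hh:chain[open]; Bb:collider[open]; Ss:fork[open] ⇒ active
  3. Mm ← Ss → Tt — Ss:fork[open] ⇒ active
  4. Mm → Bb ← Hh ← Ss → Tt — Bb:collider[open]; Hh:chain[open]; Ss:fork[open] ⇒ active
  5. Mm → Bb ← Ss → Tt — Bb:collider[open]; Ss:fork[open] ⇒ active
Since the path Mm → Hh ← Ss → Tt is active, Mm and Tt are not d-separated given {Bb, Ee}.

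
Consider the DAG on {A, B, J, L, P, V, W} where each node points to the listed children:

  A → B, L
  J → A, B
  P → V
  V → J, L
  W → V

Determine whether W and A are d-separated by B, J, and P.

Yes — W and A are d-separated given {B, J, P}.

There are 3 undirected paths between W and A; checking each against the conditioning set {B, J, P}:
  1. W → V → L ← A — V:chain[open]; L:collider[blocks] ⇒ blocked
  2. W → V → J → A — V:chain[open]; J:chain[blocks] ⇒ blocked
  3. W → V → J → B ← A — V:chain[open]; J:chain[blocks]; B:collider[open] ⇒ blocked
Every path is blocked, so W and A are d-separated given {B, J, P}.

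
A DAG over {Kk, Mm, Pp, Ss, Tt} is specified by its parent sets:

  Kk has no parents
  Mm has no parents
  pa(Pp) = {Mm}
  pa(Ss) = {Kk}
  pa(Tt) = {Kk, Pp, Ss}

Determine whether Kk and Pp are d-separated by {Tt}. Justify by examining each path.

No — Kk and Pp are not d-separated given {Tt}.

2 paths connect Kk and Pp; each must be blocked for d-separation to hold:
Path 1: Kk → Ss → Tt ← Pp
  Ss is a chain and Ss is not conditioned on; Tt is a collider and Tt is conditioned on, which opens it — no node blocks this path, so it is active.
Path 2: Kk → Tt ← Pp
  Tt is a collider and Tt is conditioned on, which opens it — no node blocks this path, so it is active.
Because an active path exists, Kk and Pp are not d-separated.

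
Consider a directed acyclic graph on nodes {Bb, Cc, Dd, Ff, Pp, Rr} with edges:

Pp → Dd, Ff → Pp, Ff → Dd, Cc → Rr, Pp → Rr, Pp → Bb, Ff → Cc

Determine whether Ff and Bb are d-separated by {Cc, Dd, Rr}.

No

3 paths connect Ff and Bb; each must be blocked for d-separation to hold:
Path 1: Ff → Pp → Bb
  Pp is a chain and Pp is not conditioned on — no node blocks this path, so it is active.
Path 2: Ff → Dd ← Pp → Bb
  Dd is a collider and Dd is conditioned on, which opens it; Pp is a fork and Pp is not conditioned on — no node blocks this path, so it is active.
Path 3: Ff → Cc → Rr ← Pp → Bb
  Cc is a chain here and Cc is conditioned on, so the path is blocked at Cc.
Because an active path exists, Ff and Bb are not d-separated.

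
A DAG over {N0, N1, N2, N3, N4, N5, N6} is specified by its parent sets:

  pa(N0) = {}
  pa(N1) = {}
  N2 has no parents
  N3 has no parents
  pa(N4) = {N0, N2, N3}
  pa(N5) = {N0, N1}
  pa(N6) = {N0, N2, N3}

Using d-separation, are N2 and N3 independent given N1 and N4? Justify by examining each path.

There are 4 undirected paths between N2 and N3; checking each against the conditioning set {N1, N4}:
Path 1: N2 → N4 ← N3
  N4 is a collider and N4 is conditioned on, which opens it — no node blocks this path, so it is active.
Path 2: N2 → N4 ← N0 → N6 ← N3
  N6 is a collider here and neither N6 nor any of its descendants is conditioned on, so the collider stays closed — the path is blocked at N6.
Path 3: N2 → N6 ← N3
  N6 is a collider here and neither N6 nor any of its descendants is conditioned on, so the collider stays closed — the path is blocked at N6.
Path 4: N2 → N6 ← N0 → N4 ← N3
  N6 is a collider here and neither N6 nor any of its descendants is conditioned on, so the collider stays closed — the path is blocked at N6.
Because an active path exists, N2 and N3 are not d-separated.

No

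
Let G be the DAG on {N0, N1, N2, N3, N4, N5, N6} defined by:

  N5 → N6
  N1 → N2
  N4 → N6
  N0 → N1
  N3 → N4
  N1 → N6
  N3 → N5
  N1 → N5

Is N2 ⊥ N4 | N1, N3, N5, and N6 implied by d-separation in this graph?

Yes

We examine all 4 paths between N2 and N4:
Path 1: N2 ← N1 → N6 ← N4
  N1 is a fork here and N1 is conditioned on, so the path is blocked at N1.
Path 2: N2 ← N1 → N6 ← N5 ← N3 → N4
  N1 is a fork here and N1 is conditioned on, so the path is blocked at N1.
Path 3: N2 ← N1 → N5 → N6 ← N4
  N1 is a fork here and N1 is conditioned on, so the path is blocked at N1.
Path 4: N2 ← N1 → N5 ← N3 → N4
  N1 is a fork here and N1 is conditioned on, so the path is blocked at N1.
Since every path is blocked, d-separation holds.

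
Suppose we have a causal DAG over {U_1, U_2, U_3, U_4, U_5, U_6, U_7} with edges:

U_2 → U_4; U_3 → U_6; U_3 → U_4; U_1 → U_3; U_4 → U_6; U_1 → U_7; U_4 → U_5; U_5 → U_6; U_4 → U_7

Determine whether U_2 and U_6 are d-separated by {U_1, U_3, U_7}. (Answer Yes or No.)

There are 4 undirected paths between U_2 and U_6; checking each against the conditioning set {U_1, U_3, U_7}:
Path 1: U_2 → U_4 → U_7 ← U_1 → U_3 → U_6
  U_1 is a fork here and U_1 is conditioned on, so the path is blocked at U_1.
Path 2: U_2 → U_4 ← U_3 → U_6
  U_3 is a fork here and U_3 is conditioned on, so the path is blocked at U_3.
Path 3: U_2 → U_4 → U_5 → U_6
  U_4 is a chain and U_4 is not conditioned on; U_5 is a chain and U_5 is not conditioned on — no node blocks this path, so it is active.
Path 4: U_2 → U_4 → U_6
  U_4 is a chain and U_4 is not conditioned on — no node blocks this path, so it is active.
Because an active path exists, U_2 and U_6 are not d-separated.

No — U_2 and U_6 are not d-separated given {U_1, U_3, U_7}.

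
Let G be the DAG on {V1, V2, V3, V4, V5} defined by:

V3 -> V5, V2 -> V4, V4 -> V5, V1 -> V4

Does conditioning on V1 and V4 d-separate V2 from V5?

Yes

Only one path connects V2 and V5:
Path 1: V2 → V4 → V5
  V4 is a chain here and V4 is conditioned on, so the path is blocked at V4.
All paths are blocked; V2 ⊥ V5 | {V1, V4} holds.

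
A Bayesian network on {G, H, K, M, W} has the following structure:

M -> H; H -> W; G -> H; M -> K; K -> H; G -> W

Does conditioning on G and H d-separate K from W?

4 paths connect K and W; each must be blocked for d-separation to hold:
  1. K ← M → H ← G → W — M:fork[open]; H:collider[open]; G:fork[blocks] ⇒ blocked
  2. K ← M → H → W — M:fork[open]; H:chain[blocks] ⇒ blocked
  3. K → H ← G → W — H:collider[open]; G:fork[blocks] ⇒ blocked
  4. K → H → W — H:chain[blocks] ⇒ blocked
All paths are blocked; K ⊥ W | {G, H} holds.

Yes — K and W are d-separated given {G, H}.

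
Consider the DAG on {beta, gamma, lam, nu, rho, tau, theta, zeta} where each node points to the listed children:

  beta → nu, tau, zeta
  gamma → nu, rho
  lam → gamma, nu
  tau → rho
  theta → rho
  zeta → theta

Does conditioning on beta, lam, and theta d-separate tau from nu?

Yes

Enumerating the 6 paths from tau to nu and testing each for blocking by {beta, lam, theta}:
Path 1: tau ← beta → zeta → theta → rho ← gamma ← lam → nu
  beta is a fork here and beta is conditioned on, so the path is blocked at beta.
Path 2: tau ← beta → zeta → theta → rho ← gamma → nu
  beta is a fork here and beta is conditioned on, so the path is blocked at beta.
Path 3: tau ← beta → nu
  beta is a fork here and beta is conditioned on, so the path is blocked at beta.
Path 4: tau → rho ← theta ← zeta ← beta → nu
  rho is a collider here and neither rho nor any of its descendants is conditioned on, so the collider stays closed — the path is blocked at rho.
Path 5: tau → rho ← gamma ← lam → nu
  rho is a collider here and neither rho nor any of its descendants is conditioned on, so the collider stays closed — the path is blocked at rho.
Path 6: tau → rho ← gamma → nu
  rho is a collider here and neither rho nor any of its descendants is conditioned on, so the collider stays closed — the path is blocked at rho.
All paths are blocked; tau ⊥ nu | {beta, lam, theta} holds.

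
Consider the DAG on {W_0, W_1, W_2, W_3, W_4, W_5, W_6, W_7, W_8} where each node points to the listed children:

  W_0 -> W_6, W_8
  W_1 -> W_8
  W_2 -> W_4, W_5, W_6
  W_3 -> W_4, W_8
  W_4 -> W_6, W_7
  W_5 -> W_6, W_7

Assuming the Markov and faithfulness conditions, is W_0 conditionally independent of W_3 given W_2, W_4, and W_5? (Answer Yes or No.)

We examine all 6 paths between W_0 and W_3:
Path 1: W_0 → W_6 ← W_5 ← W_2 → W_4 ← W_3
  W_6 is a collider here and neither W_6 nor any of its descendants is conditioned on, so the collider stays closed — the path is blocked at W_6.
Path 2: W_0 → W_6 ← W_5 → W_7 ← W_4 ← W_3
  W_6 is a collider here and neither W_6 nor any of its descendants is conditioned on, so the collider stays closed — the path is blocked at W_6.
Path 3: W_0 → W_6 ← W_4 ← W_3
  W_6 is a collider here and neither W_6 nor any of its descendants is conditioned on, so the collider stays closed — the path is blocked at W_6.
Path 4: W_0 → W_6 ← W_2 → W_5 → W_7 ← W_4 ← W_3
  W_6 is a collider here and neither W_6 nor any of its descendants is conditioned on, so the collider stays closed — the path is blocked at W_6.
Path 5: W_0 → W_6 ← W_2 → W_4 ← W_3
  W_6 is a collider here and neither W_6 nor any of its descendants is conditioned on, so the collider stays closed — the path is blocked at W_6.
Path 6: W_0 → W_8 ← W_3
  W_8 is a collider here and neither W_8 nor any of its descendants is conditioned on, so the collider stays closed — the path is blocked at W_8.
Every path is blocked, so W_0 and W_3 are d-separated given {W_2, W_4, W_5}.

Yes — W_0 and W_3 are d-separated given {W_2, W_4, W_5}.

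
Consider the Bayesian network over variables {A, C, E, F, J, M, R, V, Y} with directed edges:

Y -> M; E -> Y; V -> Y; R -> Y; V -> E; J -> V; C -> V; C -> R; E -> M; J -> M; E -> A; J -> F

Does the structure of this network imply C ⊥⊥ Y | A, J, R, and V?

6 paths connect C and Y; each must be blocked for d-separation to hold:
Path 1: C → R → Y
  R is a chain here and R is conditioned on, so the path is blocked at R.
Path 2: C → V → E → Y
  V is a chain here and V is conditioned on, so the path is blocked at V.
Path 3: C → V → E → M ← Y
  V is a chain here and V is conditioned on, so the path is blocked at V.
Path 4: C → V → Y
  V is a chain here and V is conditioned on, so the path is blocked at V.
Path 5: C → V ← J → M ← E → Y
  J is a fork here and J is conditioned on, so the path is blocked at J.
Path 6: C → V ← J → M ← Y
  J is a fork here and J is conditioned on, so the path is blocked at J.
Every path is blocked, so C and Y are d-separated given {A, J, R, V}.

Yes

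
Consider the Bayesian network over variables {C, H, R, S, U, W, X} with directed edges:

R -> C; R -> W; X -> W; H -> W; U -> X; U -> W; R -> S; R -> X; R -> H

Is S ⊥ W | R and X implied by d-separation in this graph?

Enumerating the 4 paths from S to W and testing each for blocking by {R, X}:
Path 1: S ← R → W
  R is a fork here and R is conditioned on, so the path is blocked at R.
Path 2: S ← R → X → W
  R is a fork here and R is conditioned on, so the path is blocked at R.
Path 3: S ← R → X ← U → W
  R is a fork here and R is conditioned on, so the path is blocked at R.
Path 4: S ← R → H → W
  R is a fork here and R is conditioned on, so the path is blocked at R.
Since every path is blocked, d-separation holds.

Yes — S and W are d-separated given {R, X}.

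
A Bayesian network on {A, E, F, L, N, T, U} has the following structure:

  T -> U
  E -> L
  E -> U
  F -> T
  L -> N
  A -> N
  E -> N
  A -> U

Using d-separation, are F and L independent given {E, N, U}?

Enumerating the 4 paths from F to L and testing each for blocking by {E, N, U}:
Path 1: F → T → U ← E → L
  E is a fork here and E is conditioned on, so the path is blocked at E.
Path 2: F → T → U ← E → N ← L
  E is a fork here and E is conditioned on, so the path is blocked at E.
Path 3: F → T → U ← A → N ← E → L
  E is a fork here and E is conditioned on, so the path is blocked at E.
Path 4: F → T → U ← A → N ← L
  T is a chain and T is not conditioned on; U is a collider and U is conditioned on, which opens it; A is a fork and A is not conditioned on; N is a collider and N is conditioned on, which opens it — no node blocks this path, so it is active.
Since the path F → T → U ← A → N ← L is active, F and L are not d-separated given {E, N, U}.

No — F and L are not d-separated given {E, N, U}.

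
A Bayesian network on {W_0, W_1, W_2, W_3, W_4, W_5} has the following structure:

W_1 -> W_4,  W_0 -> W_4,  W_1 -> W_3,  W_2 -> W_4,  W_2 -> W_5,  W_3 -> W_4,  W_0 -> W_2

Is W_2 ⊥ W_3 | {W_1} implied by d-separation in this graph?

Yes — W_2 and W_3 are d-separated given {W_1}.

4 paths connect W_2 and W_3; each must be blocked for d-separation to hold:
  1. W_2 ← W_0 → W_4 ← W_3 — W_0:fork[open]; W_4:collider[blocks] ⇒ blocked
  2. W_2 ← W_0 → W_4 ← W_1 → W_3 — W_0:fork[open]; W_4:collider[blocks]; W_1:fork[blocks] ⇒ blocked
  3. W_2 → W_4 ← W_3 — W_4:collider[blocks] ⇒ blocked
  4. W_2 → W_4 ← W_1 → W_3 — W_4:collider[blocks]; W_1:fork[blocks] ⇒ blocked
Every path is blocked, so W_2 and W_3 are d-separated given {W_1}.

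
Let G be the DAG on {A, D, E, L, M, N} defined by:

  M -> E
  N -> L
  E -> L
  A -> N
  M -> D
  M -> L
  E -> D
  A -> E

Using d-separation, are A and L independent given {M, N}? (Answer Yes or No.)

4 paths connect A and L; each must be blocked for d-separation to hold:
Path 1: A → N → L
  N is a chain here and N is conditioned on, so the path is blocked at N.
Path 2: A → E → L
  E is a chain and E is not conditioned on — no node blocks this path, so it is active.
Path 3: A → E → D ← M → L
  D is a collider here and neither D nor any of its descendants is conditioned on, so the collider stays closed — the path is blocked at D.
Path 4: A → E ← M → L
  E is a collider here and neither E nor any of its descendants is conditioned on, so the collider stays closed — the path is blocked at E.
Because an active path exists, A and L are not d-separated.

No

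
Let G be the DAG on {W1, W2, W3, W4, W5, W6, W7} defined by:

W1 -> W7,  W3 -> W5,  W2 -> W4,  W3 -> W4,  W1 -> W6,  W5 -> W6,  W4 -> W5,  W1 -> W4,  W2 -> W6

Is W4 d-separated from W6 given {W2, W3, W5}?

No

There are 4 undirected paths between W4 and W6; checking each against the conditioning set {W2, W3, W5}:
Path 1: W4 → W5 → W6
  W5 is a chain here and W5 is conditioned on, so the path is blocked at W5.
Path 2: W4 ← W3 → W5 → W6
  W3 is a fork here and W3 is conditioned on, so the path is blocked at W3.
Path 3: W4 ← W2 → W6
  W2 is a fork here and W2 is conditioned on, so the path is blocked at W2.
Path 4: W4 ← W1 → W6
  W1 is a fork and W1 is not conditioned on — no node blocks this path, so it is active.
Since the path W4 ← W1 → W6 is active, W4 and W6 are not d-separated given {W2, W3, W5}.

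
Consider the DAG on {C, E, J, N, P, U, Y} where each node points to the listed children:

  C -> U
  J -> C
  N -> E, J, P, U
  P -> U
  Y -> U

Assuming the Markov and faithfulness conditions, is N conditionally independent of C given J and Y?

Yes

We examine all 3 paths between N and C:
Path 1: N → P → U ← C
  U is a collider here and neither U nor any of its descendants is conditioned on, so the collider stays closed — the path is blocked at U.
Path 2: N → U ← C
  U is a collider here and neither U nor any of its descendants is conditioned on, so the collider stays closed — the path is blocked at U.
Path 3: N → J → C
  J is a chain here and J is conditioned on, so the path is blocked at J.
Since every path is blocked, d-separation holds.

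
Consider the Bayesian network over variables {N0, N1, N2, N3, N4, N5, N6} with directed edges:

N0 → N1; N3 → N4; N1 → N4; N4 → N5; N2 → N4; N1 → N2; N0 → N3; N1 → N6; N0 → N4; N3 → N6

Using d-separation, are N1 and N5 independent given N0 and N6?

No

6 paths connect N1 and N5; each must be blocked for d-separation to hold:
Path 1: N1 → N6 ← N3 ← N0 → N4 → N5
  N0 is a fork here and N0 is conditioned on, so the path is blocked at N0.
Path 2: N1 → N6 ← N3 → N4 → N5
  N6 is a collider and N6 is conditioned on, which opens it; N3 is a fork and N3 is not conditioned on; N4 is a chain and N4 is not conditioned on — no node blocks this path, so it is active.
Path 3: N1 ← N0 → N3 → N4 → N5
  N0 is a fork here and N0 is conditioned on, so the path is blocked at N0.
Path 4: N1 ← N0 → N4 → N5
  N0 is a fork here and N0 is conditioned on, so the path is blocked at N0.
Path 5: N1 → N2 → N4 → N5
  N2 is a chain and N2 is not conditioned on; N4 is a chain and N4 is not conditioned on — no node blocks this path, so it is active.
Path 6: N1 → N4 → N5
  N4 is a chain and N4 is not conditioned on — no node blocks this path, so it is active.
At least one path is unblocked, so d-separation fails.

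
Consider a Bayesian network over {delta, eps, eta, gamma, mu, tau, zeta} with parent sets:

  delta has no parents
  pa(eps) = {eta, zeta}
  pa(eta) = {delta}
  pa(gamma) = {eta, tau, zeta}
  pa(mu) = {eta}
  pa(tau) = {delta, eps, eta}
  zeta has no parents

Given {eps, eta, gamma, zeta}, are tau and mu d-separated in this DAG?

Enumerating the 6 paths from tau to mu and testing each for blocking by {eps, eta, gamma, zeta}:
Path 1: tau ← delta → eta → mu
  eta is a chain here and eta is conditioned on, so the path is blocked at eta.
Path 2: tau → gamma ← eta → mu
  eta is a fork here and eta is conditioned on, so the path is blocked at eta.
Path 3: tau → gamma ← zeta → eps ← eta → mu
  zeta is a fork here and zeta is conditioned on, so the path is blocked at zeta.
Path 4: tau ← eta → mu
  eta is a fork here and eta is conditioned on, so the path is blocked at eta.
Path 5: tau ← eps ← eta → mu
  eps is a chain here and eps is conditioned on, so the path is blocked at eps.
Path 6: tau ← eps ← zeta → gamma ← eta → mu
  eps is a chain here and eps is conditioned on, so the path is blocked at eps.
All paths are blocked; tau ⊥ mu | {eps, eta, gamma, zeta} holds.

Yes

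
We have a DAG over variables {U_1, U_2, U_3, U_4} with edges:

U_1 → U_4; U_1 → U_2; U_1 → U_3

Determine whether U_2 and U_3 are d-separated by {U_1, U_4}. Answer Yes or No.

Yes — U_2 and U_3 are d-separated given {U_1, U_4}.

The only undirected path from U_2 to U_3 is:
  1. U_2 ← U_1 → U_3 — U_1:fork[blocks] ⇒ blocked
Since every path is blocked, d-separation holds.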